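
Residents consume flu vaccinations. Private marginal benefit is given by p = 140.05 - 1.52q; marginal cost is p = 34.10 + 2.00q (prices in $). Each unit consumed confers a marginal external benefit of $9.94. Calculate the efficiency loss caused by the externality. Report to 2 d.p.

DWL = $14.03

Market equilibrium (private): 34.10 + 2.00q = 140.05 - 1.52q → q_m = 30.0994.
Social marginal benefit = demand + MEB = 149.99 - 1.52q.
Set SMB = MC: 149.99 - 1.52q = 34.10 + 2.00q → q* = 32.9233.
The loss is the area between SMB and MC from q* to q_m; with linear curves that's a triangle of height MEB(q_m).
DWL = ½ × 2.8239 × 9.9400 = 14.0348.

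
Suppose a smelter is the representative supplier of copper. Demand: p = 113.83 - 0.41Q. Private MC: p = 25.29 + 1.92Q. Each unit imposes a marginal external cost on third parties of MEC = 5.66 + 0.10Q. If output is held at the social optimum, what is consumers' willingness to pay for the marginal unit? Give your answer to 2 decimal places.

P = 99.85

Social marginal cost = private MC + MEC = 30.95 + 2.02Q.
Set SMC = demand: 30.95 + 2.02Q = 113.83 - 0.41Q → Q* = 34.1070.
Consumer price on the demand curve at Q*: 113.83 − 0.41×34.1070 = 99.8461.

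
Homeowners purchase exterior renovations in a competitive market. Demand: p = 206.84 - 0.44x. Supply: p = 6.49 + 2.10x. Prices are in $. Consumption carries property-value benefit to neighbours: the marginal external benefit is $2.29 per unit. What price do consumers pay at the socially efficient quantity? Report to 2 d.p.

P = $171.74

Social marginal benefit = demand + MEB = 209.13 - 0.44x.
Set SMB = MC: 209.13 - 0.44x = 6.49 + 2.10x → x* = 79.7795.
Consumer price on the demand curve at x*: 206.84 − 0.44×79.7795 = 171.7370.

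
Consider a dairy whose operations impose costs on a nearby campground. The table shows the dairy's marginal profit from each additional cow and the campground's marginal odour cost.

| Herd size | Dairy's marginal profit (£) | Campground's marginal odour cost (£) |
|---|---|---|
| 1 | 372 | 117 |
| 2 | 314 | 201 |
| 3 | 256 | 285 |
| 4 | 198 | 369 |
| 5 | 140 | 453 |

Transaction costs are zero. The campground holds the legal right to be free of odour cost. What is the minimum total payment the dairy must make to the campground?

Efficient level: marginal profit ≥ marginal odour cost through level 2, so k* = 2.
With the campground holding the right, the dairy must at least compensate total damage at k*: 117 + 201 = 318.

£318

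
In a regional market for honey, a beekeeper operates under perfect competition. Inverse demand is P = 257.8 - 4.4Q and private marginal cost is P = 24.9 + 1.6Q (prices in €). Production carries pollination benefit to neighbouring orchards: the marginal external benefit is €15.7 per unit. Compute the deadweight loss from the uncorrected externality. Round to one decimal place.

Market equilibrium (private): 24.9 + 1.6Q = 257.8 - 4.4Q → Q_m = 38.8167.
Social marginal cost = private MC − MEB = 9.2 + 1.6Q.
Set SMC = demand: 9.2 + 1.6Q = 257.8 - 4.4Q → Q* = 41.4333.
The loss is the area between SMC and demand from Q* to Q_m; with linear curves that's a triangle of height MEB(Q_m).
DWL = ½ × 2.6166 × 15.7000 = 20.5403.

DWL = €20.5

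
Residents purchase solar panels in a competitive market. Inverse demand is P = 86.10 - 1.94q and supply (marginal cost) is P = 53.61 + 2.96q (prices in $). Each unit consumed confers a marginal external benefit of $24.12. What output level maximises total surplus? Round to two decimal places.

q* = 11.55

Social marginal benefit = demand + MEB = 110.22 - 1.94q.
Set SMB = MC: 110.22 - 1.94q = 53.61 + 2.96q → q* = 11.5531.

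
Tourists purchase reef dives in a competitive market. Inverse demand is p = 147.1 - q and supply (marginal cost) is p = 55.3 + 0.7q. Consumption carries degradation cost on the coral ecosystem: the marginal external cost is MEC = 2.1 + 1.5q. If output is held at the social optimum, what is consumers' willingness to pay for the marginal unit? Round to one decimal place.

Social marginal benefit = demand − MEC = 145.0 - 2.5q.
Set SMB = MC: 145.0 - 2.5q = 55.3 + 0.7q → q* = 28.0313.
Consumer price on the demand curve at q*: 147.1 − 1.0×28.0313 = 119.0687.

P = 119.1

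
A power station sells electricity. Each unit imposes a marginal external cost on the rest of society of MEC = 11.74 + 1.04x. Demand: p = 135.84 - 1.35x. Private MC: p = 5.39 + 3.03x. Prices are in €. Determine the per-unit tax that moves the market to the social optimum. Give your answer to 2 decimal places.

tax = €34.52 per unit

Social marginal cost = private MC + MEC = 17.13 + 4.07x.
Set SMC = demand: 17.13 + 4.07x = 135.84 - 1.35x → x* = 21.9022.
The Pigouvian tax equals MEC at x*: 11.74 + 1.04×21.9022 = 34.5183.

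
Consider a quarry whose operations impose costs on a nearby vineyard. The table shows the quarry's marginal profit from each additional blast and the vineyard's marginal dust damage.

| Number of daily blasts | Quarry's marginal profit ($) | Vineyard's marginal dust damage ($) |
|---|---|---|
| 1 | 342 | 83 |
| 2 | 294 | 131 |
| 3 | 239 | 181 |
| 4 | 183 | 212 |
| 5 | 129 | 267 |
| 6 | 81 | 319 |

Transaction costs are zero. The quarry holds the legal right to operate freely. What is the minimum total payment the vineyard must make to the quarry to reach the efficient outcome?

Left alone the quarry would choose level 6 (marginal profit stays positive).
Efficient level: k* = 3 (marginal profit ≥ marginal dust damage through 3).
The vineyard must at least cover the quarry's forgone profit from cutting 6→3: 183 + 129 + 81 = 393.

$393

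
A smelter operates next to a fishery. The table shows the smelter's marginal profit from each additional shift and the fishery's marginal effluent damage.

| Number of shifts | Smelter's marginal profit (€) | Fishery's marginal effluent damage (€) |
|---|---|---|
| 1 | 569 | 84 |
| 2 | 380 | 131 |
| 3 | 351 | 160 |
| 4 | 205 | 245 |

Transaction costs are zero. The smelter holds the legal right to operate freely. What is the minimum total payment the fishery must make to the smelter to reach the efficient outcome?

Left alone the smelter would choose level 4 (marginal profit stays positive).
Efficient level: k* = 3 (marginal profit ≥ marginal effluent damage through 3).
The fishery must at least cover the smelter's forgone profit from cutting 4→3: 205 = 205.

€205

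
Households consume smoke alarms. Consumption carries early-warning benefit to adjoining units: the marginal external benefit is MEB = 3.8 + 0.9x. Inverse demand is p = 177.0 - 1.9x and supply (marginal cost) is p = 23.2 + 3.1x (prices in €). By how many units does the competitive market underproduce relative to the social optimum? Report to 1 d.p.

7.7 units

Market equilibrium (private): 23.2 + 3.1x = 177.0 - 1.9x → x_m = 30.7600.
Social marginal benefit = demand + MEB = 180.8 - x.
Set SMB = MC: 180.8 - x = 23.2 + 3.1x → x* = 38.4390.
Gap = |30.7600 − 38.4390| = 7.6790.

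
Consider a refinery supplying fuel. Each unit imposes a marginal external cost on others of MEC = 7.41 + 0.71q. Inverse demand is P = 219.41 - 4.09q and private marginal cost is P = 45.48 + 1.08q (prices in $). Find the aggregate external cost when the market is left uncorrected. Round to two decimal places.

$651.08

Market equilibrium (private): 45.48 + 1.08q = 219.41 - 4.09q → q_m = 33.6422.
Total external cost = ∫₀^{q_m} (7.41 + 0.71q) dq = 7.41×33.6422 + ½×0.71×33.6422² = 651.0769.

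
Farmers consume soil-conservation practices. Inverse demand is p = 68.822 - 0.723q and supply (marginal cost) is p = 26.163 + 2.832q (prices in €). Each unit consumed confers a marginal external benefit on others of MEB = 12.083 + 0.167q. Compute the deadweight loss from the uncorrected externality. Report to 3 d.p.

DWL = €29.286

Market equilibrium (private): 26.163 + 2.832q = 68.822 - 0.723q → q_m = 11.9997.
Social marginal benefit = demand + MEB = 80.905 - 0.556q.
Set SMB = MC: 80.905 - 0.556q = 26.163 + 2.832q → q* = 16.1576.
The loss is the area between SMB and MC from q* to q_m; with linear curves that's a triangle of height MEB(q_m).
DWL = ½ × 4.1579 × 14.0870 = 29.2862.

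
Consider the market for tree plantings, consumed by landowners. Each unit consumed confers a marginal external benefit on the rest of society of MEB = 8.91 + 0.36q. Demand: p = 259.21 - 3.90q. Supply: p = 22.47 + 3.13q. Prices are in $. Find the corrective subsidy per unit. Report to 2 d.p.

subsidy = $22.17 per unit

Social marginal benefit = demand + MEB = 268.12 - 3.54q.
Set SMB = MC: 268.12 - 3.54q = 22.47 + 3.13q → q* = 36.8291.
The Pigouvian subsidy equals MEB at q*: 8.91 + 0.36×36.8291 = 22.1685.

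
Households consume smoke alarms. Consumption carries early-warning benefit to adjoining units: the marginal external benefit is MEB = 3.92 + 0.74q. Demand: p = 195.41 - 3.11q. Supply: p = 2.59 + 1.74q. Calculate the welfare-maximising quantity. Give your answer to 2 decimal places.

Social marginal benefit = demand + MEB = 199.33 - 2.37q.
Set SMB = MC: 199.33 - 2.37q = 2.59 + 1.74q → q* = 47.8686.

q* = 47.87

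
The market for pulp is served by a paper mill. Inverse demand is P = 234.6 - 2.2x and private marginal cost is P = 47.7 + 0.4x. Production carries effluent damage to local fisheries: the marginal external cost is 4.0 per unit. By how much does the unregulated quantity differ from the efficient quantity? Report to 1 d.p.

1.5 units

Market equilibrium (private): 47.7 + 0.4x = 234.6 - 2.2x → x_m = 71.8846.
Social marginal cost = private MC + MEC = 51.7 + 0.4x.
Set SMC = demand: 51.7 + 0.4x = 234.6 - 2.2x → x* = 70.3462.
Gap = |71.8846 − 70.3462| = 1.5384.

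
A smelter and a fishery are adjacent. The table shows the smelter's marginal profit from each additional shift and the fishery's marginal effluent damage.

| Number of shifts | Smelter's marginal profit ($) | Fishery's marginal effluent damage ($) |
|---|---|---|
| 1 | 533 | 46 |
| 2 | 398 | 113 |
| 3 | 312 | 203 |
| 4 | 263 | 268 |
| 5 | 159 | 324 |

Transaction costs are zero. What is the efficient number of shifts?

Bargaining reaches the level where marginal profit last exceeds marginal effluent damage.
That holds through level 3 (312 ≥ 203) but not at 4 (263 < 268).

3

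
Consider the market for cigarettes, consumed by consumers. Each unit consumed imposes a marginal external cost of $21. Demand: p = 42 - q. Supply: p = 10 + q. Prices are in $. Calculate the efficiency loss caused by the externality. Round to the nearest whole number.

DWL = $110

Market equilibrium (private): 10 + q = 42 - q → q_m = 16.0000.
Social marginal benefit = demand − MEC = 21 - q.
Set SMB = MC: 21 - q = 10 + q → q* = 5.5000.
The welfare-loss triangle has base |q_m − q*| and height MEC(q_m) (the vertical gap between SMB and MC is zero at q* and MEC at q_m).
DWL = ½ × 10.5000 × 21.0000 = 110.2500.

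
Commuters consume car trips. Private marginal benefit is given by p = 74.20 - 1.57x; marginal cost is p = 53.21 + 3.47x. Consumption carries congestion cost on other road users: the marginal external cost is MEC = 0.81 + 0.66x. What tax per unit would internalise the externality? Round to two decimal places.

tax = 3.15 per unit

Social marginal benefit = demand − MEC = 73.39 - 2.23x.
Set SMB = MC: 73.39 - 2.23x = 53.21 + 3.47x → x* = 3.5404.
The Pigouvian tax equals MEC at x*: 0.81 + 0.66×3.5404 = 3.1467.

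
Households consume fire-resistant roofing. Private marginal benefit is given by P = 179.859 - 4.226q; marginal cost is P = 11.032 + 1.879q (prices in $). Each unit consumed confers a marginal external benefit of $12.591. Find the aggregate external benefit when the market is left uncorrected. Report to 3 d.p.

$348.190

Market equilibrium (private): 11.032 + 1.879q = 179.859 - 4.226q → q_m = 27.6539.
Total external benefit = MEB × q_m = 12.591 × 27.6539 = 348.1903.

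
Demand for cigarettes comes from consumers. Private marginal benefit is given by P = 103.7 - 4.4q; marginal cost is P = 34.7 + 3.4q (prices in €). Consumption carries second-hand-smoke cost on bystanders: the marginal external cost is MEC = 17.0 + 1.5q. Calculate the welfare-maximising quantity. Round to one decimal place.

Social marginal benefit = demand − MEC = 86.7 - 5.9q.
Set SMB = MC: 86.7 - 5.9q = 34.7 + 3.4q → q* = 5.5914.

q* = 5.6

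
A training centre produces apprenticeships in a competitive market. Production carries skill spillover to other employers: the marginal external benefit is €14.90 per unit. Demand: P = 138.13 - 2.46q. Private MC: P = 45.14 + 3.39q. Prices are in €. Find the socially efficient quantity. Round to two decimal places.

Social marginal cost = private MC − MEB = 30.24 + 3.39q.
Set SMC = demand: 30.24 + 3.39q = 138.13 - 2.46q → q* = 18.4427.

q* = 18.44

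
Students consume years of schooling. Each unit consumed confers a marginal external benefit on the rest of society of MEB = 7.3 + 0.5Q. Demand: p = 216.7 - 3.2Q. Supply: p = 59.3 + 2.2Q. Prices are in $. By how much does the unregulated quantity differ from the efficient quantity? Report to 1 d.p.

Market equilibrium (private): 59.3 + 2.2Q = 216.7 - 3.2Q → Q_m = 29.1481.
Social marginal benefit = demand + MEB = 224.0 - 2.7Q.
Set SMB = MC: 224.0 - 2.7Q = 59.3 + 2.2Q → Q* = 33.6122.
Gap = |29.1481 − 33.6122| = 4.4641.

4.5 units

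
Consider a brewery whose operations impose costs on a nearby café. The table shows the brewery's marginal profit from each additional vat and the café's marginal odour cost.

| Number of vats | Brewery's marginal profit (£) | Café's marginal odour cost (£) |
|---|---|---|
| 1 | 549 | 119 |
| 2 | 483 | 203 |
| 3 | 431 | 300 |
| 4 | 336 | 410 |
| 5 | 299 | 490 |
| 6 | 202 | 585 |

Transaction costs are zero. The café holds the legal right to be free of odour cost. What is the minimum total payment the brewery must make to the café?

£622

Efficient level: marginal profit ≥ marginal odour cost through level 3, so k* = 3.
With the café holding the right, the brewery must at least compensate total damage at k*: 119 + 203 + 300 = 622.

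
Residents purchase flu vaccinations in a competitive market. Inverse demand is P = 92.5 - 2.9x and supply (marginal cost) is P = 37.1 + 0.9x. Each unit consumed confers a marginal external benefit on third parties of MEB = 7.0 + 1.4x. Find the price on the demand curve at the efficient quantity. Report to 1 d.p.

Social marginal benefit = demand + MEB = 99.5 - 1.5x.
Set SMB = MC: 99.5 - 1.5x = 37.1 + 0.9x → x* = 26.0000.
Consumer price on the demand curve at x*: 92.5 − 2.9×26.0000 = 17.1000.

P = 17.1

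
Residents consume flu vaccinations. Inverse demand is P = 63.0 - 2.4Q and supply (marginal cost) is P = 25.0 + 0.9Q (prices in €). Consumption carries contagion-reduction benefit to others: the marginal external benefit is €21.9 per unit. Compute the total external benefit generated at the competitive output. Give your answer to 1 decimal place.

€252.2

Market equilibrium (private): 25.0 + 0.9Q = 63.0 - 2.4Q → Q_m = 11.5152.
Total external benefit = MEB × Q_m = 21.9 × 11.5152 = 252.1829.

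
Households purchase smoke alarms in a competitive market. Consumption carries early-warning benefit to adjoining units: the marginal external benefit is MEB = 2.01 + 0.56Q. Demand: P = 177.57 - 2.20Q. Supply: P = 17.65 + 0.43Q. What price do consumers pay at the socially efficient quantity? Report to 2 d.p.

Social marginal benefit = demand + MEB = 179.58 - 1.64Q.
Set SMB = MC: 179.58 - 1.64Q = 17.65 + 0.43Q → Q* = 78.2271.
Consumer price on the demand curve at Q*: 177.57 − 2.20×78.2271 = 5.4704.

P = 5.47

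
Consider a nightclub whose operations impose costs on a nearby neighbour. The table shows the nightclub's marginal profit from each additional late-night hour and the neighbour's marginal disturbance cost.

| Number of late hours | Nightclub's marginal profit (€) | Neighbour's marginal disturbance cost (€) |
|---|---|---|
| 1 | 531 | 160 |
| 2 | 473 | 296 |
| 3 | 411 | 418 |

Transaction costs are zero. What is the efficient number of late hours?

Bargaining reaches the level where marginal profit last exceeds marginal disturbance cost.
That holds through level 2 (473 ≥ 296) but not at 3 (411 < 418).

2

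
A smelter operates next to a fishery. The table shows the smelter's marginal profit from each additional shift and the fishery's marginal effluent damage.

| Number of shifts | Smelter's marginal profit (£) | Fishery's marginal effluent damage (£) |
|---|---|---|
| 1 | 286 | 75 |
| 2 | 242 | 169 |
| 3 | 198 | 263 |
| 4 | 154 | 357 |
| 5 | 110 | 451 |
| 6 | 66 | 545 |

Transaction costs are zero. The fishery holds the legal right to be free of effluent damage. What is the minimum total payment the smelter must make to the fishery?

£244

Efficient level: marginal profit ≥ marginal effluent damage through level 2, so k* = 2.
With the fishery holding the right, the smelter must at least compensate total damage at k*: 75 + 169 = 244.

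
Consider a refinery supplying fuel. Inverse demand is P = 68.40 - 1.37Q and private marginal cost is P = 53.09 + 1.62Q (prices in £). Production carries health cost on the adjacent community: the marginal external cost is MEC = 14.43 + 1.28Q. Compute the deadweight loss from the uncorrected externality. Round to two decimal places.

DWL = £51.56

Market equilibrium (private): 53.09 + 1.62Q = 68.40 - 1.37Q → Q_m = 5.1204.
Social marginal cost = private MC + MEC = 67.52 + 2.90Q.
Set SMC = demand: 67.52 + 2.90Q = 68.40 - 1.37Q → Q* = 0.2061.
Between Q* and Q_m the wedge SMC − demand runs linearly from 0 to MEC(Q_m), so the loss is a triangle.
DWL = ½ × 4.9143 × 20.9841 = 51.5611.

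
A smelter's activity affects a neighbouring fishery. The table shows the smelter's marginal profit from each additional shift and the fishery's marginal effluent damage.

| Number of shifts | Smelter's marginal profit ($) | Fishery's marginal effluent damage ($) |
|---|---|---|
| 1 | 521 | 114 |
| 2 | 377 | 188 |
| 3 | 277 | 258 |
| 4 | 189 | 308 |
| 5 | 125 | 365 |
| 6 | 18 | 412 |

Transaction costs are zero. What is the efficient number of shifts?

Bargaining reaches the level where marginal profit last exceeds marginal effluent damage.
That holds through level 3 (277 ≥ 258) but not at 4 (189 < 308).

3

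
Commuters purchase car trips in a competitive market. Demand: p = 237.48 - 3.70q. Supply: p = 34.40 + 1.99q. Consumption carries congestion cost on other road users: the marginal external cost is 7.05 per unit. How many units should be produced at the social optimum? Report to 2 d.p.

Social marginal benefit = demand − MEC = 230.43 - 3.70q.
Set SMB = MC: 230.43 - 3.70q = 34.40 + 1.99q → q* = 34.4517.

q* = 34.45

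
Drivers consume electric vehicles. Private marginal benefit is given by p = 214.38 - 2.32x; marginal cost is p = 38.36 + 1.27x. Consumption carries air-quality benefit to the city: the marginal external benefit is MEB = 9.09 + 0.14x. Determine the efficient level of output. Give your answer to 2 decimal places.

x* = 53.66

Social marginal benefit = demand + MEB = 223.47 - 2.18x.
Set SMB = MC: 223.47 - 2.18x = 38.36 + 1.27x → x* = 53.6551.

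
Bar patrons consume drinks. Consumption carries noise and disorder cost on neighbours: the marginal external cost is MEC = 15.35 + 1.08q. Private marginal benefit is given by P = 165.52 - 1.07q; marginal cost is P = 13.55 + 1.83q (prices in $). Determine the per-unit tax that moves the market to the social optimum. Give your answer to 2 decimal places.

tax = $52.42 per unit

Social marginal benefit = demand − MEC = 150.17 - 2.15q.
Set SMB = MC: 150.17 - 2.15q = 13.55 + 1.83q → q* = 34.3266.
The Pigouvian tax equals MEC at q*: 15.35 + 1.08×34.3266 = 52.4227.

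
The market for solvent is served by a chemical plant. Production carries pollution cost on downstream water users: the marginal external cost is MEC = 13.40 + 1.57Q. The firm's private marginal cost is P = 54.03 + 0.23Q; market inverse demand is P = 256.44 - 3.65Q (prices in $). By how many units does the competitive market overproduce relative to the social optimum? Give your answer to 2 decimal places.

17.49 units

Market equilibrium (private): 54.03 + 0.23Q = 256.44 - 3.65Q → Q_m = 52.1675.
Social marginal cost = private MC + MEC = 67.43 + 1.80Q.
Set SMC = demand: 67.43 + 1.80Q = 256.44 - 3.65Q → Q* = 34.6807.
Gap = |52.1675 − 34.6807| = 17.4868.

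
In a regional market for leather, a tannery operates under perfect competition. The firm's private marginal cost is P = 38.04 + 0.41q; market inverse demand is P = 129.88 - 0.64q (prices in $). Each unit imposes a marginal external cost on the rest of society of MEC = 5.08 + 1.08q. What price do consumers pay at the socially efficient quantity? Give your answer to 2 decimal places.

P = $103.81

Social marginal cost = private MC + MEC = 43.12 + 1.49q.
Set SMC = demand: 43.12 + 1.49q = 129.88 - 0.64q → q* = 40.7324.
Consumer price on the demand curve at q*: 129.88 − 0.64×40.7324 = 103.8113.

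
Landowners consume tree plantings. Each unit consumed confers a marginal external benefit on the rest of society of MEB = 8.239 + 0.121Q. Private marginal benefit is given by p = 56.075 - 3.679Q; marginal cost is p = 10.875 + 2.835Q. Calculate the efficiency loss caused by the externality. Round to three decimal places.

Market equilibrium (private): 10.875 + 2.835Q = 56.075 - 3.679Q → Q_m = 6.9389.
Social marginal benefit = demand + MEB = 64.314 - 3.558Q.
Set SMB = MC: 64.314 - 3.558Q = 10.875 + 2.835Q → Q* = 8.3590.
The welfare-loss triangle has base |Q_m − Q*| and height MEB(Q_m) (the vertical gap between SMB and MC is zero at Q* and MEB at Q_m).
DWL = ½ × 1.4201 × 9.0786 = 6.4463.

DWL = 6.446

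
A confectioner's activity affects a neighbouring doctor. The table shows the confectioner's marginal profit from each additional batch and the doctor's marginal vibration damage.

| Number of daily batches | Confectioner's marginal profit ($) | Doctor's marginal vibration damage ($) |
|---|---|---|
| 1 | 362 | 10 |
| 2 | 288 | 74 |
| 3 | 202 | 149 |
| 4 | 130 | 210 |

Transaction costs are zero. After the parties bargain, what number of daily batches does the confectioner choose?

Bargaining reaches the level where marginal profit last exceeds marginal vibration damage.
That holds through level 3 (202 ≥ 149) but not at 4 (130 < 210).

3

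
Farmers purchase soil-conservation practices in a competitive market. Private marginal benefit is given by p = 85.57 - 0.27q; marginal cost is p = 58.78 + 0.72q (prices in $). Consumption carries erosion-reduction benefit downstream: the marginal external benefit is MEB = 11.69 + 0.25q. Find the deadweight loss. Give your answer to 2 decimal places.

DWL = $230.13

Market equilibrium (private): 58.78 + 0.72q = 85.57 - 0.27q → q_m = 27.0606.
Social marginal benefit = demand + MEB = 97.26 - 0.02q.
Set SMB = MC: 97.26 - 0.02q = 58.78 + 0.72q → q* = 52.0000.
The welfare-loss triangle has base |q_m − q*| and height MEB(q_m) (the vertical gap between SMB and MC is zero at q* and MEB at q_m).
DWL = ½ × 24.9394 × 18.4552 = 230.1308.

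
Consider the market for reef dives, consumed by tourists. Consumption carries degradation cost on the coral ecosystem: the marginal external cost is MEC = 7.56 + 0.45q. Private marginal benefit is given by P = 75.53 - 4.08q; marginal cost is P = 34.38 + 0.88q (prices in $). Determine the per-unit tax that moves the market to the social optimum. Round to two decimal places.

Social marginal benefit = demand − MEC = 67.97 - 4.53q.
Set SMB = MC: 67.97 - 4.53q = 34.38 + 0.88q → q* = 6.2089.
The Pigouvian tax equals MEC at q*: 7.56 + 0.45×6.2089 = 10.3540.

tax = $10.35 per unit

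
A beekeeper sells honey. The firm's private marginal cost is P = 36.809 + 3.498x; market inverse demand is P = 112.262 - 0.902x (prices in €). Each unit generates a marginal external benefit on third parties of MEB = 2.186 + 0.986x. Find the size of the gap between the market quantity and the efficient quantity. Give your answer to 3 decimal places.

Market equilibrium (private): 36.809 + 3.498x = 112.262 - 0.902x → x_m = 17.1484.
Social marginal cost = private MC − MEB = 34.623 + 2.512x.
Set SMC = demand: 34.623 + 2.512x = 112.262 - 0.902x → x* = 22.7414.
Gap = |17.1484 − 22.7414| = 5.5930.

5.593 units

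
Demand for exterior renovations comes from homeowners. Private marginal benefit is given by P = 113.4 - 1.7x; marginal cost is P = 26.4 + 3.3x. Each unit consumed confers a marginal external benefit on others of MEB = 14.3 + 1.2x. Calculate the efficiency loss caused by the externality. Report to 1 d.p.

Market equilibrium (private): 26.4 + 3.3x = 113.4 - 1.7x → x_m = 17.4000.
Social marginal benefit = demand + MEB = 127.7 - 0.5x.
Set SMB = MC: 127.7 - 0.5x = 26.4 + 3.3x → x* = 26.6579.
Between x* and x_m the wedge SMB − MC runs linearly from 0 to MEB(x_m), so the loss is a triangle.
DWL = ½ × 9.2579 × 35.1800 = 162.8465.

DWL = 162.8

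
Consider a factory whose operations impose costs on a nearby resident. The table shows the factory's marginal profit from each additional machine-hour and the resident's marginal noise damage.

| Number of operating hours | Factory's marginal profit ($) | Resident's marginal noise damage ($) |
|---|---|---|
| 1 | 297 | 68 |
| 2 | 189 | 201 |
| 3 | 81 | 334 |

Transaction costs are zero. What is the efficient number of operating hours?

1

Bargaining reaches the level where marginal profit last exceeds marginal noise damage.
That holds through level 1 (297 ≥ 68) but not at 2 (189 < 201).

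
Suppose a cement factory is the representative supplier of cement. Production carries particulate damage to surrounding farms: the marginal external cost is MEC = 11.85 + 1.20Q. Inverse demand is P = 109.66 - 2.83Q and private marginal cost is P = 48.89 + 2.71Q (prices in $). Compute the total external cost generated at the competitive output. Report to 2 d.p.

$202.18

Market equilibrium (private): 48.89 + 2.71Q = 109.66 - 2.83Q → Q_m = 10.9693.
Total external cost = ∫₀^{Q_m} (11.85 + 1.20Q) dQ = 11.85×10.9693 + ½×1.20×10.9693² = 202.1815.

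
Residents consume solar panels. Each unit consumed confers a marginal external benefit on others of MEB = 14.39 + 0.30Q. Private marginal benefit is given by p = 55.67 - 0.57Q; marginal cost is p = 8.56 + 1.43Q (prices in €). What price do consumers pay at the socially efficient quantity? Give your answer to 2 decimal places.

P = €35.05

Social marginal benefit = demand + MEB = 70.06 - 0.27Q.
Set SMB = MC: 70.06 - 0.27Q = 8.56 + 1.43Q → Q* = 36.1765.
Consumer price on the demand curve at Q*: 55.67 − 0.57×36.1765 = 35.0494.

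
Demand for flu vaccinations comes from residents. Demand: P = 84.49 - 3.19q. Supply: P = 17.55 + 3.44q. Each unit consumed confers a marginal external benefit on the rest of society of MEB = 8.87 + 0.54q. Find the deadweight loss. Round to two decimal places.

DWL = 16.84

Market equilibrium (private): 17.55 + 3.44q = 84.49 - 3.19q → q_m = 10.0965.
Social marginal benefit = demand + MEB = 93.36 - 2.65q.
Set SMB = MC: 93.36 - 2.65q = 17.55 + 3.44q → q* = 12.4483.
Height of the DWL triangle at q_m is SMB(q_m) − MC(q_m) = MEB(q_m) = 14.3221.
DWL = ½ × 2.3518 × 14.3221 = 16.8414.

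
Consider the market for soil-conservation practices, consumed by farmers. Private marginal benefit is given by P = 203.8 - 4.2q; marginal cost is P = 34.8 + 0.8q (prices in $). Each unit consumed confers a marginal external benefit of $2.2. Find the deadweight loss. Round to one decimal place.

DWL = $0.5

Market equilibrium (private): 34.8 + 0.8q = 203.8 - 4.2q → q_m = 33.8000.
Social marginal benefit = demand + MEB = 206.0 - 4.2q.
Set SMB = MC: 206.0 - 4.2q = 34.8 + 0.8q → q* = 34.2400.
The welfare-loss triangle has base |q_m − q*| and height MEB(q_m) (the vertical gap between SMB and MC is zero at q* and MEB at q_m).
DWL = ½ × 0.4400 × 2.2000 = 0.4840.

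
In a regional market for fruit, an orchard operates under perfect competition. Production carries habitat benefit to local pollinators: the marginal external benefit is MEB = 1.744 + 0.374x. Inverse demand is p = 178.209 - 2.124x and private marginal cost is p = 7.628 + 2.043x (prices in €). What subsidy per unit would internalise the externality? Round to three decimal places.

Social marginal cost = private MC − MEB = 5.884 + 1.669x.
Set SMC = demand: 5.884 + 1.669x = 178.209 - 2.124x → x* = 45.4324.
The Pigouvian subsidy equals MEB at x*: 1.744 + 0.374×45.4324 = 18.7357.

subsidy = €18.736 per unit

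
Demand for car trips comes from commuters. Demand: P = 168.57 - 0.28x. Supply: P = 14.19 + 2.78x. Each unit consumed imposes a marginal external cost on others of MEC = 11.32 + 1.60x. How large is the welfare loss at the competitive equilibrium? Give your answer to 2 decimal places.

Market equilibrium (private): 14.19 + 2.78x = 168.57 - 0.28x → x_m = 50.4510.
Social marginal benefit = demand − MEC = 157.25 - 1.88x.
Set SMB = MC: 157.25 - 1.88x = 14.19 + 2.78x → x* = 30.6996.
The welfare-loss triangle has base |x_m − x*| and height MEC(x_m) (the vertical gap between SMB and MC is zero at x* and MEC at x_m).
DWL = ½ × 19.7514 × 92.0416 = 908.9752.

DWL = 908.98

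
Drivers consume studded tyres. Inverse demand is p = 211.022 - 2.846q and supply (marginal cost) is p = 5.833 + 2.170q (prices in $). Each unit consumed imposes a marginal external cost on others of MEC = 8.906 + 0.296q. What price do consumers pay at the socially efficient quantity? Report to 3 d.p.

Social marginal benefit = demand − MEC = 202.116 - 3.142q.
Set SMB = MC: 202.116 - 3.142q = 5.833 + 2.170q → q* = 36.9509.
Consumer price on the demand curve at q*: 211.022 − 2.846×36.9509 = 105.8597.

P = $105.860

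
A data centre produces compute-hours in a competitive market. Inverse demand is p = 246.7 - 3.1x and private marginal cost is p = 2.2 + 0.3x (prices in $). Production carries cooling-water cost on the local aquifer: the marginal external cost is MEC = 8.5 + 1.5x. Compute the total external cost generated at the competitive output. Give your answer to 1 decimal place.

$4489.7

Market equilibrium (private): 2.2 + 0.3x = 246.7 - 3.1x → x_m = 71.9118.
Total external cost = ∫₀^{x_m} (8.5 + 1.5x) dx = 8.5×71.9118 + ½×1.5×71.9118² = 4489.7305.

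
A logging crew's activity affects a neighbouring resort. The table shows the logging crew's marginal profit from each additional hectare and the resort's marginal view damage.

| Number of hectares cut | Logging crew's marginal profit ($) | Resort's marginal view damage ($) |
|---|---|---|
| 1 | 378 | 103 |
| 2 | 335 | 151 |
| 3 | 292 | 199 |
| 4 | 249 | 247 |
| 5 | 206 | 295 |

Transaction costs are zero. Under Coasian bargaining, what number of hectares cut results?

4

Bargaining reaches the level where marginal profit last exceeds marginal view damage.
That holds through level 4 (249 ≥ 247) but not at 5 (206 < 295).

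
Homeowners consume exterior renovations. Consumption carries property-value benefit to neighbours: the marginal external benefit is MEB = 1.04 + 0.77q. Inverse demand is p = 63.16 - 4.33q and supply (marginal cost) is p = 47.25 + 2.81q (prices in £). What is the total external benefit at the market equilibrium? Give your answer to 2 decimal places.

Market equilibrium (private): 47.25 + 2.81q = 63.16 - 4.33q → q_m = 2.2283.
Total external benefit = ∫₀^{q_m} (1.04 + 0.77q) dq = 1.04×2.2283 + ½×0.77×2.2283² = 4.2291.

£4.23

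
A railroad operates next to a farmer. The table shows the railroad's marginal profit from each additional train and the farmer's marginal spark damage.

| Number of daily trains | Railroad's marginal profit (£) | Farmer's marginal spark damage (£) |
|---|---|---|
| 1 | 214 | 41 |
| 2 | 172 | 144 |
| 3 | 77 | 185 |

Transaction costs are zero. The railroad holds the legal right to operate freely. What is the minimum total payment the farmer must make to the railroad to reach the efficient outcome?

Left alone the railroad would choose level 3 (marginal profit stays positive).
Efficient level: k* = 2 (marginal profit ≥ marginal spark damage through 2).
The farmer must at least cover the railroad's forgone profit from cutting 3→2: 77 = 77.

£77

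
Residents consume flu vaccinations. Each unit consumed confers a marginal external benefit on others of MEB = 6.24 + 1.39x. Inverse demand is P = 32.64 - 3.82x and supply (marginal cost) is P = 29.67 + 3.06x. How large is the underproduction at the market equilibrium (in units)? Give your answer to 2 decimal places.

Market equilibrium (private): 29.67 + 3.06x = 32.64 - 3.82x → x_m = 0.4317.
Social marginal benefit = demand + MEB = 38.88 - 2.43x.
Set SMB = MC: 38.88 - 2.43x = 29.67 + 3.06x → x* = 1.6776.
Gap = |0.4317 − 1.6776| = 1.2459.

1.25 units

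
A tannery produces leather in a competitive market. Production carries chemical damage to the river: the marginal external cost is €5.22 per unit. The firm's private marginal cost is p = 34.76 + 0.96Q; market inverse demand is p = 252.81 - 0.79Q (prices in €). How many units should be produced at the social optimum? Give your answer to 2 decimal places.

Social marginal cost = private MC + MEC = 39.98 + 0.96Q.
Set SMC = demand: 39.98 + 0.96Q = 252.81 - 0.79Q → Q* = 121.6171.

Q* = 121.62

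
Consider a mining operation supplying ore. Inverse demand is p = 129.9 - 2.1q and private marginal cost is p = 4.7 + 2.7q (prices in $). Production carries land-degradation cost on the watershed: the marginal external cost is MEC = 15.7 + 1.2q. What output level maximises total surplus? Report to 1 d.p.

Social marginal cost = private MC + MEC = 20.4 + 3.9q.
Set SMC = demand: 20.4 + 3.9q = 129.9 - 2.1q → q* = 18.2500.

q* = 18.3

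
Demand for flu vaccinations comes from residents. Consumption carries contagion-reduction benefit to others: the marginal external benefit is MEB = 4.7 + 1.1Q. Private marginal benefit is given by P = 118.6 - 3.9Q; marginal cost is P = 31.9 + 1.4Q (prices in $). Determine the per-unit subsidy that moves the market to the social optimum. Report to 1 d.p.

subsidy = $28.6 per unit

Social marginal benefit = demand + MEB = 123.3 - 2.8Q.
Set SMB = MC: 123.3 - 2.8Q = 31.9 + 1.4Q → Q* = 21.7619.
The Pigouvian subsidy equals MEB at Q*: 4.7 + 1.1×21.7619 = 28.6381.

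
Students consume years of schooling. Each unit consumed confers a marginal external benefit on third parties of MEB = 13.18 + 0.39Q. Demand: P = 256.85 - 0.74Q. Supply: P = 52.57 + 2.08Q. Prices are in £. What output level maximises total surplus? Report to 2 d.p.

Q* = 89.49

Social marginal benefit = demand + MEB = 270.03 - 0.35Q.
Set SMB = MC: 270.03 - 0.35Q = 52.57 + 2.08Q → Q* = 89.4897.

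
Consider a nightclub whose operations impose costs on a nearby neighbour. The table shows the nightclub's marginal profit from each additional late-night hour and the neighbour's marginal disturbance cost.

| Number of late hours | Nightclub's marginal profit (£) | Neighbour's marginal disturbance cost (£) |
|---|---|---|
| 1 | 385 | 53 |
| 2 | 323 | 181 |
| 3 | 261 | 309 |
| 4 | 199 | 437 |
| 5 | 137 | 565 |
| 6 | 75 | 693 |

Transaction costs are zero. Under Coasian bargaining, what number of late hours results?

Bargaining reaches the level where marginal profit last exceeds marginal disturbance cost.
That holds through level 2 (323 ≥ 181) but not at 3 (261 < 309).

2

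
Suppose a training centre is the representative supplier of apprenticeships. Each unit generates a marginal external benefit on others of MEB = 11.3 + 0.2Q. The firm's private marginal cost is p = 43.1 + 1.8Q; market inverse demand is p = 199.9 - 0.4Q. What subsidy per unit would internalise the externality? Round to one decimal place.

subsidy = 28.1 per unit

Social marginal cost = private MC − MEB = 31.8 + 1.6Q.
Set SMC = demand: 31.8 + 1.6Q = 199.9 - 0.4Q → Q* = 84.0500.
The Pigouvian subsidy equals MEB at Q*: 11.3 + 0.2×84.0500 = 28.1100.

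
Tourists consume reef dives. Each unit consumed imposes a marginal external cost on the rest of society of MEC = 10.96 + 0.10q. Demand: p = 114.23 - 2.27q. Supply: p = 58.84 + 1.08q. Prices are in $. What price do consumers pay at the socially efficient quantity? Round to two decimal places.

P = $85.00

Social marginal benefit = demand − MEC = 103.27 - 2.37q.
Set SMB = MC: 103.27 - 2.37q = 58.84 + 1.08q → q* = 12.8783.
Consumer price on the demand curve at q*: 114.23 − 2.27×12.8783 = 84.9963.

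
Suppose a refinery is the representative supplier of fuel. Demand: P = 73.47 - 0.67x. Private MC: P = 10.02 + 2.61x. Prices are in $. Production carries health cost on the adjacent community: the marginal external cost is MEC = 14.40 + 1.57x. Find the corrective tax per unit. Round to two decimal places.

Social marginal cost = private MC + MEC = 24.42 + 4.18x.
Set SMC = demand: 24.42 + 4.18x = 73.47 - 0.67x → x* = 10.1134.
The Pigouvian tax equals MEC at x*: 14.40 + 1.57×10.1134 = 30.2780.

tax = $30.28 per unit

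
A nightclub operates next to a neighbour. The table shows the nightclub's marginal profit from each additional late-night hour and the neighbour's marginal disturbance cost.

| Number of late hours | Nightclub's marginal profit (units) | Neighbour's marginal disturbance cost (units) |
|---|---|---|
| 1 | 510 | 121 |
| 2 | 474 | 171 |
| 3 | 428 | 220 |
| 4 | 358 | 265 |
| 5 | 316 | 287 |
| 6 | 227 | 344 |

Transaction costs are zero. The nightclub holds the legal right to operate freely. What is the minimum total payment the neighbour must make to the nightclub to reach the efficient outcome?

Left alone the nightclub would choose level 6 (marginal profit stays positive).
Efficient level: k* = 5 (marginal profit ≥ marginal disturbance cost through 5).
The neighbour must at least cover the nightclub's forgone profit from cutting 6→5: 227 = 227.

227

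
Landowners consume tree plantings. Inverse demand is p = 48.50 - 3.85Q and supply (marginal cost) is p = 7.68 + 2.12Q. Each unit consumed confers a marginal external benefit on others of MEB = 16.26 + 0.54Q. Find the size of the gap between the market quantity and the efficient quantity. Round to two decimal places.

3.67 units

Market equilibrium (private): 7.68 + 2.12Q = 48.50 - 3.85Q → Q_m = 6.8375.
Social marginal benefit = demand + MEB = 64.76 - 3.31Q.
Set SMB = MC: 64.76 - 3.31Q = 7.68 + 2.12Q → Q* = 10.5120.
Gap = |6.8375 − 10.5120| = 3.6745.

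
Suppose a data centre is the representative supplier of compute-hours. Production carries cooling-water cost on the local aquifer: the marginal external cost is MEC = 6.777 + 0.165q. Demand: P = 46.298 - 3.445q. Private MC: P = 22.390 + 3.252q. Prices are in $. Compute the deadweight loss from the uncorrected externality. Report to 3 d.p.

Market equilibrium (private): 22.390 + 3.252q = 46.298 - 3.445q → q_m = 3.5700.
Social marginal cost = private MC + MEC = 29.167 + 3.417q.
Set SMC = demand: 29.167 + 3.417q = 46.298 - 3.445q → q* = 2.4965.
The loss is the area between SMC and demand from q* to q_m; with linear curves that's a triangle of height MEC(q_m).
DWL = ½ × 1.0735 × 7.3660 = 3.9537.

DWL = $3.954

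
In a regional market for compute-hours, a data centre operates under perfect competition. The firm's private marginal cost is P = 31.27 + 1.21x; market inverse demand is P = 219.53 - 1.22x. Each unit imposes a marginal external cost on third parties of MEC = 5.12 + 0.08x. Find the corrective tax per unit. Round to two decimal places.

tax = 10.96 per unit

Social marginal cost = private MC + MEC = 36.39 + 1.29x.
Set SMC = demand: 36.39 + 1.29x = 219.53 - 1.22x → x* = 72.9641.
The Pigouvian tax equals MEC at x*: 5.12 + 0.08×72.9641 = 10.9571.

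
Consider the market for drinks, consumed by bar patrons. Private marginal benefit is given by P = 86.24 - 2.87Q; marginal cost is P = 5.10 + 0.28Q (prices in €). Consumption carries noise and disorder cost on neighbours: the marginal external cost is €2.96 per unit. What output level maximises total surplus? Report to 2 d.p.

Social marginal benefit = demand − MEC = 83.28 - 2.87Q.
Set SMB = MC: 83.28 - 2.87Q = 5.10 + 0.28Q → Q* = 24.8190.

Q* = 24.82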